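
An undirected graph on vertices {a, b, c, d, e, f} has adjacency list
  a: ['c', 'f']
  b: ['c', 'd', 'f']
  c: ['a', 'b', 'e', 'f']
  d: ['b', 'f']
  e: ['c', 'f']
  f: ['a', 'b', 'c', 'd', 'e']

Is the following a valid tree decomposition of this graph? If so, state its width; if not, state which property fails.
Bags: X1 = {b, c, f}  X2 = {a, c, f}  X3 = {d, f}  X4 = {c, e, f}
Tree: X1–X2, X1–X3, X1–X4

A tree decomposition must satisfy three properties: every vertex lies in some bag; for every edge, both endpoints lie together in some bag; and for every vertex, the bags containing it form a connected subtree. Here edge (b,d) lies in no bag, so the decomposition is invalid.

No — edge (b,d) lies in no bag.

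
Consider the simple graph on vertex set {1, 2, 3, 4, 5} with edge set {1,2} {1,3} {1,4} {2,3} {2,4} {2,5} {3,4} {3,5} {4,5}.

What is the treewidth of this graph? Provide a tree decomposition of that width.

Treewidth 3.
One such decomposition:
Bags: B1 = {1, 2, 3, 4}  B2 = {2, 3, 4, 5}
Tree: B1–B2

Each bag holds 4 vertices, so the decomposition has width 3, which upper-bounds the treewidth. On the other hand G contains the 4-clique {1, 2, 3, 4}. A clique must lie in a single bag of any decomposition, so no decomposition can have width below 3. The upper and lower bounds meet at 3, so that is the treewidth.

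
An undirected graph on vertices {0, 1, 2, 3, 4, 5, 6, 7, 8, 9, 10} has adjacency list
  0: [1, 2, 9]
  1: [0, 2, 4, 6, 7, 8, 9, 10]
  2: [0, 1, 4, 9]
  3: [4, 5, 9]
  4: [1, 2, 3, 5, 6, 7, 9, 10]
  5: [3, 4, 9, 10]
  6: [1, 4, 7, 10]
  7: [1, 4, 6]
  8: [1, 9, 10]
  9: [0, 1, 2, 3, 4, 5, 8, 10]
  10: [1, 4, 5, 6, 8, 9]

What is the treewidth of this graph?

A width-3 tree decomposition is:
Bags: B1 = {1, 4, 9, 10}  B2 = {1, 4, 6, 10}  B3 = {1, 4, 6, 7}  B4 = {4, 5, 9, 10}  B5 = {1, 2, 4, 9}  B6 = {0, 1, 2, 9}  B7 = {3, 4, 5, 9}  B8 = {1, 8, 9, 10}
Tree: B1–B2, B2–B3, B1–B4, B1–B5, B5–B6, B4–B7, B1–B8
Each bag holds 4 vertices, so the decomposition has width 3, which upper-bounds the treewidth. On the other hand G contains the 4-clique {0, 1, 2, 9}. A clique must lie in a single bag of any decomposition, so no decomposition can have width below 3. Hence tw(G) = 3 exactly.

3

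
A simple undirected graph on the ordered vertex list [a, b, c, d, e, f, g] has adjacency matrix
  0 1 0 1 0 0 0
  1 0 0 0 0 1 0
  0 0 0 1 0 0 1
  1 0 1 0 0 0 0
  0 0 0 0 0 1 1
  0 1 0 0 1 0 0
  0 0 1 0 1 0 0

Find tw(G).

A width-2 tree decomposition is:
Bags: B1 = {c, d, g}  B2 = {a, d, g}  B3 = {a, b, g}  B4 = {b, f, g}  B5 = {e, f, g}
Tree: B1–B2, B2–B3, B3–B4, B4–B5
Every bag has size at most 3, so the width is 3 − 1 = 2 and tw(G) ≤ 2. For the lower bound, G contains the cycle g–c–d–a–b–f–e–g, so G is not a forest; only forests have treewidth ≤ 1, hence tw(G) ≥ 2. Hence tw(G) = 2 exactly.

2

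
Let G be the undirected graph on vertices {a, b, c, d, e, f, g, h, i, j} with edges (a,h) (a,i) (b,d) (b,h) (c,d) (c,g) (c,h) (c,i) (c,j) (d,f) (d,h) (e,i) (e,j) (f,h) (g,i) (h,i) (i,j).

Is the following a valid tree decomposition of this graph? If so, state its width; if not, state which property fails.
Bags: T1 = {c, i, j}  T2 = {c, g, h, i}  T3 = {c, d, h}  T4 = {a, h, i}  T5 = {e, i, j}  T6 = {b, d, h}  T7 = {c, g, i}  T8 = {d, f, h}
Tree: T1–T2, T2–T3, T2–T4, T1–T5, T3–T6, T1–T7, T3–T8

A tree decomposition must satisfy three properties: every vertex lies in some bag; for every edge, both endpoints lie together in some bag; and for every vertex, the bags containing it form a connected subtree. Here bags containing vertex g are not connected in the tree, so the decomposition is invalid.

No — bags containing vertex g are not connected in the tree.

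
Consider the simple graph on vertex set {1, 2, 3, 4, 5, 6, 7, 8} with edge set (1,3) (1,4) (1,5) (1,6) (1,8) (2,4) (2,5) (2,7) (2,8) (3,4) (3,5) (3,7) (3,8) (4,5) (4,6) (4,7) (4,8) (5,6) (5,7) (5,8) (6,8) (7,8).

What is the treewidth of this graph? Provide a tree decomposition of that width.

The largest bag has 5 vertices, giving width 4; this decomposition certifies tw(G) ≤ 4. On the other hand G contains the 5-clique {1, 3, 4, 5, 8}. A clique must lie in a single bag of any decomposition, so no decomposition can have width below 4. Hence tw(G) = 4 exactly.

Treewidth 4.
Bags: B1 = {3, 4, 5, 7, 8}  B2 = {1, 3, 4, 5, 8}  B3 = {2, 4, 5, 7, 8}  B4 = {1, 4, 5, 6, 8}
Tree: B1–B2, B1–B3, B2–B4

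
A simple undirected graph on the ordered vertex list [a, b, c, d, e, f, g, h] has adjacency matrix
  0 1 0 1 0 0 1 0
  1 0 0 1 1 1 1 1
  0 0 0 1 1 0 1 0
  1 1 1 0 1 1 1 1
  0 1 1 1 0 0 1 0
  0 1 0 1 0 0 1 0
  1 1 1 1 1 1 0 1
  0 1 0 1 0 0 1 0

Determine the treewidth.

3

A width-3 tree decomposition is:
Bags: B1 = {b, d, g, h}  B2 = {a, b, d, g}  B3 = {b, d, f, g}  B4 = {b, d, e, g}  B5 = {c, d, e, g}
Tree: B1–B2, B1–B3, B3–B4, B4–B5
Every bag has size at most 4, so the width is 4 − 1 = 3 and tw(G) ≤ 3. For the lower bound, the 4 vertices {c, d, e, g} are pairwise adjacent, and any tree decomposition puts a clique entirely inside one bag — forcing width ≥ 3. Hence tw(G) = 3 exactly.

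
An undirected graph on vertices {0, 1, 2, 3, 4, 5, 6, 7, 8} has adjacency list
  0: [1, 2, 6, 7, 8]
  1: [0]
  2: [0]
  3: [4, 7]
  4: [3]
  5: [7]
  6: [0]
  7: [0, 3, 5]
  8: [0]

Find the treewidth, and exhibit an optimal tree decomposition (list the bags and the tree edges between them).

Treewidth 1.
One such decomposition:
Bags: B1 = {0, 6}  B2 = {0, 8}  B3 = {0, 2}  B4 = {0, 7}  B5 = {5, 7}  B6 = {3, 7}  B7 = {3, 4}  B8 = {0, 1}
Tree: B1–B2, B2–B3, B3–B4, B4–B5, B4–B6, B6–B7, B2–B8

Every bag has size at most 2, so the width is 2 − 1 = 1 and tw(G) ≤ 1. G has an edge, so its treewidth is at least 1. Combining the bounds, tw(G) = 1.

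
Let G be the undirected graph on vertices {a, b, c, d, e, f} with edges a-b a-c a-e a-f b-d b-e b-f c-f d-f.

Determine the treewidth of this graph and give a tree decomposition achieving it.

Treewidth 2.
One optimal decomposition is:
Bags: B1 = {a, b, e}  B2 = {a, b, f}  B3 = {a, c, f}  B4 = {b, d, f}
Tree: B1–B2, B2–B3, B2–B4

The largest bag has 3 vertices, giving width 2; this decomposition certifies tw(G) ≤ 2. For the lower bound, the 3 vertices {a, b, e} are pairwise adjacent, and any tree decomposition puts a clique entirely inside one bag — forcing width ≥ 2. Combining the bounds, tw(G) = 2.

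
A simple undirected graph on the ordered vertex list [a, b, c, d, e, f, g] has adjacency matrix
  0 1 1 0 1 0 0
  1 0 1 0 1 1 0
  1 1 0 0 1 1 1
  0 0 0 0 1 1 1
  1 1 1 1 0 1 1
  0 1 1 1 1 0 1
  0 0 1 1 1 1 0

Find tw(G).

A width-3 tree decomposition is:
Bags: B1 = {c, e, f, g}  B2 = {b, c, e, f}  B3 = {a, b, c, e}  B4 = {d, e, f, g}
Tree: B1–B2, B2–B3, B1–B4
Every bag has size at most 4, so the width is 4 − 1 = 3 and tw(G) ≤ 3. Conversely, {a, b, c, e} is a clique of size 4, and the vertices of any clique must share a bag in every tree decomposition; so some bag has ≥ 4 vertices and tw(G) ≥ 3. Therefore the treewidth is 3.

3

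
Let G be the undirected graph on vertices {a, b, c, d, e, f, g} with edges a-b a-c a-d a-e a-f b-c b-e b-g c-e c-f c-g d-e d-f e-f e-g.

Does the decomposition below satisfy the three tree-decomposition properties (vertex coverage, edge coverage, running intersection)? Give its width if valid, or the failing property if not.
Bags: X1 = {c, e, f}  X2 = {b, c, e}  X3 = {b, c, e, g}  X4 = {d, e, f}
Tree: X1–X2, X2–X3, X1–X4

A tree decomposition must satisfy three properties: every vertex lies in some bag; for every edge, both endpoints lie together in some bag; and for every vertex, the bags containing it form a connected subtree. Here vertex a appears in no bag, so the decomposition is invalid.

No — vertex a appears in no bag.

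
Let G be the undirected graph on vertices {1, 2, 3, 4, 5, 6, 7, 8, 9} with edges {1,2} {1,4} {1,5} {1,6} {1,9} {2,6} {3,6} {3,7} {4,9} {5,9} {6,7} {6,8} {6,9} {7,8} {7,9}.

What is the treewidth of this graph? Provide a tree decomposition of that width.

Each bag holds 3 vertices, so the decomposition has width 2, which upper-bounds the treewidth. On the other hand G contains the 3-clique {1, 4, 9}. A clique must lie in a single bag of any decomposition, so no decomposition can have width below 2. The upper and lower bounds meet at 2, so that is the treewidth.

Treewidth 2.
Bags: B1 = {3, 6, 7}  B2 = {6, 7, 9}  B3 = {1, 6, 9}  B4 = {1, 5, 9}  B5 = {1, 4, 9}  B6 = {1, 2, 6}  B7 = {6, 7, 8}
Tree: B1–B2, B2–B3, B3–B4, B4–B5, B3–B6, B1–B7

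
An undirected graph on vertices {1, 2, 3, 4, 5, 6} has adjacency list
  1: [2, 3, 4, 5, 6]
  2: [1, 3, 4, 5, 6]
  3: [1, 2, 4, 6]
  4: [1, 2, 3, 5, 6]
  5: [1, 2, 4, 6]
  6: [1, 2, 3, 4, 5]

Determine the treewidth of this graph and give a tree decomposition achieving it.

Treewidth 4.
Bags: B1 = {1, 2, 3, 4, 6}  B2 = {1, 2, 4, 5, 6}
Tree: B1–B2

The largest bag has 5 vertices, giving width 4; this decomposition certifies tw(G) ≤ 4. For the lower bound, the 5 vertices {1, 2, 3, 4, 6} are pairwise adjacent, and any tree decomposition puts a clique entirely inside one bag — forcing width ≥ 4. Therefore the treewidth is 4.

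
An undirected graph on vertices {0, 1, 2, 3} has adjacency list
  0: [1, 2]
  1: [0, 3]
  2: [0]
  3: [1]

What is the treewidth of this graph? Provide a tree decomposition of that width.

Each bag holds 2 vertices, so the decomposition has width 1, which upper-bounds the treewidth. G has an edge, so its treewidth is at least 1. Hence tw(G) = 1 exactly.

Treewidth 1.
One optimal decomposition is:
Bags: B1 = {1, 3}  B2 = {0, 1}  B3 = {0, 2}
Tree: B1–B2, B2–B3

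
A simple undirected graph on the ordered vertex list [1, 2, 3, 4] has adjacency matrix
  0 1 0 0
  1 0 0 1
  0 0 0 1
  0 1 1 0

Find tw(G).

A width-1 tree decomposition is:
Bags: B1 = {3, 4}  B2 = {2, 4}  B3 = {1, 2}
Tree: B1–B2, B2–B3
Every bag has size at most 2, so the width is 2 − 1 = 1 and tw(G) ≤ 1. Any graph with an edge has treewidth ≥ 1, and G has the edge 3–4. Combining the bounds, tw(G) = 1.

1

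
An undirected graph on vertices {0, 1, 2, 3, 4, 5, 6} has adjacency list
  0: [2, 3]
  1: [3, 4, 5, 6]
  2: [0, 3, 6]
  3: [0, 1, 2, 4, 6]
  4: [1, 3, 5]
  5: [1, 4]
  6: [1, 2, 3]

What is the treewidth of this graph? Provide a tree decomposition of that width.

Treewidth 2.
One optimal decomposition is:
Bags: B1 = {1, 3, 6}  B2 = {1, 3, 4}  B3 = {1, 4, 5}  B4 = {2, 3, 6}  B5 = {0, 2, 3}
Tree: B1–B2, B2–B3, B1–B4, B4–B5

The largest bag has 3 vertices, giving width 2; this decomposition certifies tw(G) ≤ 2. Conversely, {0, 2, 3} is a clique of size 3, and the vertices of any clique must share a bag in every tree decomposition; so some bag has ≥ 3 vertices and tw(G) ≥ 2. Therefore the treewidth is 2.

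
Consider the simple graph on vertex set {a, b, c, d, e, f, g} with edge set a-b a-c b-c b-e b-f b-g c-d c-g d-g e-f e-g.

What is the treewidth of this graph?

A width-2 tree decomposition is:
Bags: B1 = {b, e, f}  B2 = {b, e, g}  B3 = {b, c, g}  B4 = {a, b, c}  B5 = {c, d, g}
Tree: B1–B2, B2–B3, B3–B4, B3–B5
Every bag has size at most 3, so the width is 3 − 1 = 2 and tw(G) ≤ 2. Conversely, {c, d, g} is a clique of size 3, and the vertices of any clique must share a bag in every tree decomposition; so some bag has ≥ 3 vertices and tw(G) ≥ 2. Hence tw(G) = 2 exactly.

2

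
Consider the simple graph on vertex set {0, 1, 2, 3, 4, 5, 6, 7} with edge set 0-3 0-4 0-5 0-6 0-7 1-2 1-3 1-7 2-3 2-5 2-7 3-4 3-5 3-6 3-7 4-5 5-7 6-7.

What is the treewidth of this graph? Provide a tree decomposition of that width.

Treewidth 3.
One optimal decomposition is:
Bags: B1 = {0, 3, 5, 7}  B2 = {0, 3, 6, 7}  B3 = {2, 3, 5, 7}  B4 = {1, 2, 3, 7}  B5 = {0, 3, 4, 5}
Tree: B1–B2, B1–B3, B3–B4, B1–B5

The largest bag has 4 vertices, giving width 3; this decomposition certifies tw(G) ≤ 3. On the other hand G contains the 4-clique {0, 3, 4, 5}. A clique must lie in a single bag of any decomposition, so no decomposition can have width below 3. The upper and lower bounds meet at 3, so that is the treewidth.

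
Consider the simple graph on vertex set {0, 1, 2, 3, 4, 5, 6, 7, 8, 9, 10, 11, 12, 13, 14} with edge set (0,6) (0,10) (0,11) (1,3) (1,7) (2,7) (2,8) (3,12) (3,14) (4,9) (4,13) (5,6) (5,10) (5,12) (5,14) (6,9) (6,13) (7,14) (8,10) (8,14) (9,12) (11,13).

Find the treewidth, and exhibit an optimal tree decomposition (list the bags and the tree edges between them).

Treewidth 3.
One optimal decomposition is:
Bags: B1 = {1, 2, 3, 7}  B2 = {2, 3, 7, 14}  B3 = {2, 3, 8, 14}  B4 = {3, 8, 12, 14}  B5 = {5, 8, 12, 14}  B6 = {5, 8, 10, 12}  B7 = {5, 9, 10, 12}  B8 = {5, 6, 9, 10}  B9 = {0, 6, 9, 10}  B10 = {0, 4, 6, 9}  B11 = {0, 4, 6, 13}  B12 = {0, 4, 11, 13}
Tree: B1–B2, B2–B3, B3–B4, B4–B5, B5–B6, B6–B7, B7–B8, B8–B9, B9–B10, B10–B11, B11–B12

The largest bag has 4 vertices, giving width 3; this decomposition certifies tw(G) ≤ 3. For the lower bound: the 4 vertex sets {1,2,7}, {3}, {14}, {5,8,10,12} are disjoint, each induces a connected subgraph, and every pair is joined by at least one edge of G. Contracting each set to a single vertex therefore yields K_{4} as a minor, and since treewidth is minor-monotone, tw(G) ≥ tw(K_{4}) = 3. Therefore the treewidth is 3.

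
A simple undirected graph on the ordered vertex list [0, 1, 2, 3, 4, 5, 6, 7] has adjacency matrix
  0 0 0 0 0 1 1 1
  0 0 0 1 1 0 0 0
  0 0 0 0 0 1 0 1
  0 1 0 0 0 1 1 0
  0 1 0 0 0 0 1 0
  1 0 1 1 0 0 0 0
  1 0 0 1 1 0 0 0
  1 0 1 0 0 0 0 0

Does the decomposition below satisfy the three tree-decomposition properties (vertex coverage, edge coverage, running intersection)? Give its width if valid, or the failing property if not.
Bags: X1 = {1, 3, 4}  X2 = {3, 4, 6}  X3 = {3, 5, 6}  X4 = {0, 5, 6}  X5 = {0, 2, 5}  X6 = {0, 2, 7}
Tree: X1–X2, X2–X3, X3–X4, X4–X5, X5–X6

Yes; width 2.

Every vertex of G appears in some bag (union = {0, 1, 2, 3, 4, 5, 6, 7}); every edge is covered by a bag; and for each vertex v the set of bags containing v is connected in the bag tree. The decomposition is therefore valid. The largest bag has 3 vertices, so the width is 2.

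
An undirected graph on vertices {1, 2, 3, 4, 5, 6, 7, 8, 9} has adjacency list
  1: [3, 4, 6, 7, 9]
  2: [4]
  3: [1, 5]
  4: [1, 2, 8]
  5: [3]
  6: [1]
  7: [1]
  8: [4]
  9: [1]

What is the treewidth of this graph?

1

A width-1 tree decomposition is:
Bags: B1 = {1, 7}  B2 = {1, 6}  B3 = {1, 9}  B4 = {1, 3}  B5 = {1, 4}  B6 = {4, 8}  B7 = {2, 4}  B8 = {3, 5}
Tree: B1–B2, B1–B3, B2–B4, B4–B5, B5–B6, B6–B7, B4–B8
Every bag has size at most 2, so the width is 2 − 1 = 1 and tw(G) ≤ 1. Any graph with an edge has treewidth ≥ 1, and G has the edge 7–1. Therefore the treewidth is 1.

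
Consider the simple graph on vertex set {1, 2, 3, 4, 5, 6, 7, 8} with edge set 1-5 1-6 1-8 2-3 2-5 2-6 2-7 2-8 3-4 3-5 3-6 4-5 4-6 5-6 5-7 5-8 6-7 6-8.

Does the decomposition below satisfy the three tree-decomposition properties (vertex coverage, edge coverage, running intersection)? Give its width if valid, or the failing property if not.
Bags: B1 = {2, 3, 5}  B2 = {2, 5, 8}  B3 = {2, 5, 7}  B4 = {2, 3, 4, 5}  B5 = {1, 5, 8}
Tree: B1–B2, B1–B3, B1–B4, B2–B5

A tree decomposition must satisfy three properties: every vertex lies in some bag; for every edge, both endpoints lie together in some bag; and for every vertex, the bags containing it form a connected subtree. Here vertex 6 appears in no bag, so the decomposition is invalid.

No — vertex 6 appears in no bag.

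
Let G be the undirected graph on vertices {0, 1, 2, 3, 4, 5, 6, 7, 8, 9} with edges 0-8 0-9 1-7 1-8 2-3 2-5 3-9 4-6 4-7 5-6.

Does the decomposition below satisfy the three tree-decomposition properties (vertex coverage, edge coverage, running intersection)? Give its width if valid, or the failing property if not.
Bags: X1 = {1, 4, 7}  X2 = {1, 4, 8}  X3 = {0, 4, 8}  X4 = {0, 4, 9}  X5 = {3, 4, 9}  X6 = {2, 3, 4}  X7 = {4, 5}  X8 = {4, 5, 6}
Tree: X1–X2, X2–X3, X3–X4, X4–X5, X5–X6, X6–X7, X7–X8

No — edge (2,5) lies in no bag.

A tree decomposition must satisfy three properties: every vertex lies in some bag; for every edge, both endpoints lie together in some bag; and for every vertex, the bags containing it form a connected subtree. Here edge (2,5) lies in no bag, so the decomposition is invalid.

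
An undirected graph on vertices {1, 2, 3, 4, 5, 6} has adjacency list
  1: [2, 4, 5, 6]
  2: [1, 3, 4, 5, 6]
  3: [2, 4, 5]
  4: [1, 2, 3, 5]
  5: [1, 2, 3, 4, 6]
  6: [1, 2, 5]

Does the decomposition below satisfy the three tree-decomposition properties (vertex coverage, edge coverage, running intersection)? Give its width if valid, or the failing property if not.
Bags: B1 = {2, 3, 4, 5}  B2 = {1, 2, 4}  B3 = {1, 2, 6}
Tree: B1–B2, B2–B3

A tree decomposition must satisfy three properties: every vertex lies in some bag; for every edge, both endpoints lie together in some bag; and for every vertex, the bags containing it form a connected subtree. Here edge (5,1) lies in no bag, so the decomposition is invalid.

No — edge (5,1) lies in no bag.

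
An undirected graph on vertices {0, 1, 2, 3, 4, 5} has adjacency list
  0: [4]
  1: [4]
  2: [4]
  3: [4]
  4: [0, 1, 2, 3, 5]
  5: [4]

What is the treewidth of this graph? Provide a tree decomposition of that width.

Treewidth 1.
One optimal decomposition is:
Bags: B1 = {4, 5}  B2 = {2, 4}  B3 = {1, 4}  B4 = {3, 4}  B5 = {0, 4}
Tree: B1–B2, B2–B3, B1–B4, B1–B5

The largest bag has 2 vertices, giving width 1; this decomposition certifies tw(G) ≤ 1. G has an edge, so its treewidth is at least 1. The upper and lower bounds meet at 1, so that is the treewidth.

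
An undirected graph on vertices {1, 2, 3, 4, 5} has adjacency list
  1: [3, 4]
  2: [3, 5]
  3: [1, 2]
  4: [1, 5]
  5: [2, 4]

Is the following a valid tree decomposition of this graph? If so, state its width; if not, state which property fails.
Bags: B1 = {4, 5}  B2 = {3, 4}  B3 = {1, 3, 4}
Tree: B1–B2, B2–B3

No — vertex 2 appears in no bag.

A tree decomposition must satisfy three properties: every vertex lies in some bag; for every edge, both endpoints lie together in some bag; and for every vertex, the bags containing it form a connected subtree. Here vertex 2 appears in no bag, so the decomposition is invalid.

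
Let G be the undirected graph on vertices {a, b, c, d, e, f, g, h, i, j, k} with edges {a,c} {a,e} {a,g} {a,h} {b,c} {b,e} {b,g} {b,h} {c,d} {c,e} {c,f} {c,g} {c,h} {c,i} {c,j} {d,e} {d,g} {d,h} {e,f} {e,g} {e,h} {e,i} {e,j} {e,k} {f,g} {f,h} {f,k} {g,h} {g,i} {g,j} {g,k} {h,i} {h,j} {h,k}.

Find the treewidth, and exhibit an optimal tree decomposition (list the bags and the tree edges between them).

The largest bag has 5 vertices, giving width 4; this decomposition certifies tw(G) ≤ 4. Conversely, {c, d, e, g, h} is a clique of size 5, and the vertices of any clique must share a bag in every tree decomposition; so some bag has ≥ 5 vertices and tw(G) ≥ 4. The upper and lower bounds meet at 4, so that is the treewidth.

Treewidth 4.
Bags: B1 = {e, f, g, h, k}  B2 = {c, e, f, g, h}  B3 = {c, d, e, g, h}  B4 = {c, e, g, h, j}  B5 = {c, e, g, h, i}  B6 = {b, c, e, g, h}  B7 = {a, c, e, g, h}
Tree: B1–B2, B2–B3, B2–B4, B4–B5, B2–B6, B4–B7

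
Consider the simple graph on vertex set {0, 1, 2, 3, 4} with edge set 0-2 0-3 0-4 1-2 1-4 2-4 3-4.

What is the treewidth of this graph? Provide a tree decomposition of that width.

Treewidth 2.
One such decomposition:
Bags: B1 = {0, 2, 4}  B2 = {0, 3, 4}  B3 = {1, 2, 4}
Tree: B1–B2, B1–B3

Every bag has size at most 3, so the width is 3 − 1 = 2 and tw(G) ≤ 2. Conversely, {0, 2, 4} is a clique of size 3, and the vertices of any clique must share a bag in every tree decomposition; so some bag has ≥ 3 vertices and tw(G) ≥ 2. Combining the bounds, tw(G) = 2.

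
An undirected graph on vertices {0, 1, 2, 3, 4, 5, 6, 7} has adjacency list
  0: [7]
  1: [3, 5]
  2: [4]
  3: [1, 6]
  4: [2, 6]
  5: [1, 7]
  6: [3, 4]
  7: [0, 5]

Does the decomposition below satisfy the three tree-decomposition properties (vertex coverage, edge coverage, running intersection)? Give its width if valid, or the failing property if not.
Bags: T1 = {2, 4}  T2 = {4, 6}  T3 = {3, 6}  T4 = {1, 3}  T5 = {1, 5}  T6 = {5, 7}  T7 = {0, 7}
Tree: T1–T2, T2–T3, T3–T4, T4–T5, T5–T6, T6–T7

Checking the three conditions: (i) the bags cover all of {0, 1, 2, 3, 4, 5, 6, 7}; (ii) for each edge, some bag contains both endpoints; (iii) the bags containing any fixed vertex form a subtree. All hold, so the decomposition is valid with width 2 − 1 = 1.

Yes; width 1.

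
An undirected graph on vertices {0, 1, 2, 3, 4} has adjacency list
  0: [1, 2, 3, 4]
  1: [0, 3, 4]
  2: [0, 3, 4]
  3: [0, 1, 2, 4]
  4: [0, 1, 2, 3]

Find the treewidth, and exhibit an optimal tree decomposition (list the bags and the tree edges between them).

Treewidth 3.
Bags: B1 = {0, 2, 3, 4}  B2 = {0, 1, 3, 4}
Tree: B1–B2

The largest bag has 4 vertices, giving width 3; this decomposition certifies tw(G) ≤ 3. Conversely, {0, 1, 3, 4} is a clique of size 4, and the vertices of any clique must share a bag in every tree decomposition; so some bag has ≥ 4 vertices and tw(G) ≥ 3. Therefore the treewidth is 3.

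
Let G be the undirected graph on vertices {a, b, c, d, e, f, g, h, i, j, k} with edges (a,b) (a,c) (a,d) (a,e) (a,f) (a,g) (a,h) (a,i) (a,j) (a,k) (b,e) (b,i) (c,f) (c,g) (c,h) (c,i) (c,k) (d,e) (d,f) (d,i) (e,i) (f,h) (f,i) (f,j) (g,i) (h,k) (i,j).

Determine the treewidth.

3

A width-3 tree decomposition is:
Bags: B1 = {a, c, f, i}  B2 = {a, c, g, i}  B3 = {a, d, f, i}  B4 = {a, c, f, h}  B5 = {a, d, e, i}  B6 = {a, b, e, i}  B7 = {a, f, i, j}  B8 = {a, c, h, k}
Tree: B1–B2, B1–B3, B1–B4, B3–B5, B5–B6, B3–B7, B4–B8
The largest bag has 4 vertices, giving width 3; this decomposition certifies tw(G) ≤ 3. On the other hand G contains the 4-clique {a, c, f, h}. A clique must lie in a single bag of any decomposition, so no decomposition can have width below 3. Hence tw(G) = 3 exactly.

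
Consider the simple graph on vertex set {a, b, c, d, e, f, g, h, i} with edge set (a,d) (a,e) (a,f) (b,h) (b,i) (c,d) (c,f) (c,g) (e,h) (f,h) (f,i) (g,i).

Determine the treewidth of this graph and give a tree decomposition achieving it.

Treewidth 3.
One such decomposition:
Bags: B1 = {a, c, d, e}  B2 = {a, c, e, f}  B3 = {c, e, f, h}  B4 = {c, f, g, h}  B5 = {f, g, h, i}  B6 = {b, g, h, i}
Tree: B1–B2, B2–B3, B3–B4, B4–B5, B5–B6

Every bag has size at most 4, so the width is 4 − 1 = 3 and tw(G) ≤ 3. For the lower bound: the 4 vertex sets {a,d,e}, {c}, {f}, {b,g,h,i} are disjoint, each induces a connected subgraph, and every pair is joined by at least one edge of G. Contracting each set to a single vertex therefore yields K_{4} as a minor, and since treewidth is minor-monotone, tw(G) ≥ tw(K_{4}) = 3. Combining the bounds, tw(G) = 3.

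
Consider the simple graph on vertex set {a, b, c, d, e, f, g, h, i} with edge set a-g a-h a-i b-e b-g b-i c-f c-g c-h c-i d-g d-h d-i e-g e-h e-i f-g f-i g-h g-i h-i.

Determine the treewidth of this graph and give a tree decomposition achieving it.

Each bag holds 4 vertices, so the decomposition has width 3, which upper-bounds the treewidth. Conversely, {d, g, h, i} is a clique of size 4, and the vertices of any clique must share a bag in every tree decomposition; so some bag has ≥ 4 vertices and tw(G) ≥ 3. The upper and lower bounds meet at 3, so that is the treewidth.

Treewidth 3.
One such decomposition:
Bags: B1 = {c, g, h, i}  B2 = {c, f, g, i}  B3 = {e, g, h, i}  B4 = {b, e, g, i}  B5 = {d, g, h, i}  B6 = {a, g, h, i}
Tree: B1–B2, B1–B3, B3–B4, B1–B5, B1–B6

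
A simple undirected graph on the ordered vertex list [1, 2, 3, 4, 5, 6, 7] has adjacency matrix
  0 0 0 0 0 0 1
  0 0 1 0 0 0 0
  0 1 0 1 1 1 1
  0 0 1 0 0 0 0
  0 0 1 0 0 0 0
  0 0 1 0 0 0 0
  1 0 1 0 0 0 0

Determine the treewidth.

A width-1 tree decomposition is:
Bags: B1 = {3, 4}  B2 = {3, 7}  B3 = {2, 3}  B4 = {3, 5}  B5 = {1, 7}  B6 = {3, 6}
Tree: B1–B2, B1–B3, B3–B4, B2–B5, B4–B6
Each bag holds 2 vertices, so the decomposition has width 1, which upper-bounds the treewidth. Since G has at least one edge (e.g. 4–3), it is not an edgeless graph, so tw(G) ≥ 1. Therefore the treewidth is 1.

1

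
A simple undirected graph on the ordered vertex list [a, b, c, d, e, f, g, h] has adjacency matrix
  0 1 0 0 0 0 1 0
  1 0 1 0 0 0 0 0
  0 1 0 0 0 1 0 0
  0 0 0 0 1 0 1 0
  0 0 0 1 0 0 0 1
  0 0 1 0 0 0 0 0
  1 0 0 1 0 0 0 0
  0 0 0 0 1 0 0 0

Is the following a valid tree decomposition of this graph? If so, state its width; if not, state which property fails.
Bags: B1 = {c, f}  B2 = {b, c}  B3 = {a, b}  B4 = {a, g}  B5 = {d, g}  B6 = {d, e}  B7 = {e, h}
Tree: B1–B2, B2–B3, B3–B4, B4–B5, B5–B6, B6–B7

Yes; width 1.

Vertex coverage: the bags together contain {a, b, c, d, e, f, g, h}, the full vertex set. Edge coverage: each edge of G has both endpoints in at least one bag. Running intersection: for every vertex, the bags containing it form a connected subtree. All three properties hold, so this is a valid tree decomposition of width max|bag| − 1 = 1, and hence tw(G) ≤ 1.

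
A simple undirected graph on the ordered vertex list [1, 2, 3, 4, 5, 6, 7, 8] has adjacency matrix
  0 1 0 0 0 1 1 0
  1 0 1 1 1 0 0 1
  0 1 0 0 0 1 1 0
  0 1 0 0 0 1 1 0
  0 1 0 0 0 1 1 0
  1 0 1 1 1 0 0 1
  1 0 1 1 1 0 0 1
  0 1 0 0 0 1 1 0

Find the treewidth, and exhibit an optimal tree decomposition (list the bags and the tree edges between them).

Treewidth 3.
One optimal decomposition is:
Bags: B1 = {2, 4, 6, 7}  B2 = {2, 6, 7, 8}  B3 = {1, 2, 6, 7}  B4 = {2, 3, 6, 7}  B5 = {2, 5, 6, 7}
Tree: B1–B2, B2–B3, B3–B4, B4–B5

Each bag holds 4 vertices, so the decomposition has width 3, which upper-bounds the treewidth. For the lower bound: the 4 vertex sets {2,4}, {6,8}, {7}, {1} are disjoint, each induces a connected subgraph, and every pair is joined by at least one edge of G. Contracting each set to a single vertex therefore yields K_{4} as a minor, and since treewidth is minor-monotone, tw(G) ≥ tw(K_{4}) = 3. Hence tw(G) = 3 exactly.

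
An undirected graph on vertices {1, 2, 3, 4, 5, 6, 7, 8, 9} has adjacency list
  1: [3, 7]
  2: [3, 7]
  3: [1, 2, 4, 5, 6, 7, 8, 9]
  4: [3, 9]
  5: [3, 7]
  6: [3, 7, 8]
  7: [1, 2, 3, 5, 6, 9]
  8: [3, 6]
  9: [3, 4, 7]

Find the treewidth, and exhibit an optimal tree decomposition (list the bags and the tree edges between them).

The largest bag has 3 vertices, giving width 2; this decomposition certifies tw(G) ≤ 2. For the lower bound, the 3 vertices {3, 6, 8} are pairwise adjacent, and any tree decomposition puts a clique entirely inside one bag — forcing width ≥ 2. Hence tw(G) = 2 exactly.

Treewidth 2.
One optimal decomposition is:
Bags: B1 = {1, 3, 7}  B2 = {3, 7, 9}  B3 = {3, 4, 9}  B4 = {2, 3, 7}  B5 = {3, 6, 7}  B6 = {3, 6, 8}  B7 = {3, 5, 7}
Tree: B1–B2, B2–B3, B1–B4, B1–B5, B5–B6, B5–B7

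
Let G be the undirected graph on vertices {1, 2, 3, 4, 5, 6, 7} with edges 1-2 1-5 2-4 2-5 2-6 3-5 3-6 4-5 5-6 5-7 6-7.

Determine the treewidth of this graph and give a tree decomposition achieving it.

The largest bag has 3 vertices, giving width 2; this decomposition certifies tw(G) ≤ 2. On the other hand G contains the 3-clique {1, 2, 5}. A clique must lie in a single bag of any decomposition, so no decomposition can have width below 2. Hence tw(G) = 2 exactly.

Treewidth 2.
One optimal decomposition is:
Bags: B1 = {2, 4, 5}  B2 = {2, 5, 6}  B3 = {5, 6, 7}  B4 = {1, 2, 5}  B5 = {3, 5, 6}
Tree: B1–B2, B2–B3, B2–B4, B2–B5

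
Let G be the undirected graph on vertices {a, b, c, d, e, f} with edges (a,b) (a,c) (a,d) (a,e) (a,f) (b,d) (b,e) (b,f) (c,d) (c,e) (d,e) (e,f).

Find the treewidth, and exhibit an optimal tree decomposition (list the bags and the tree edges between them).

Each bag holds 4 vertices, so the decomposition has width 3, which upper-bounds the treewidth. On the other hand G contains the 4-clique {a, c, d, e}. A clique must lie in a single bag of any decomposition, so no decomposition can have width below 3. The upper and lower bounds meet at 3, so that is the treewidth.

Treewidth 3.
One such decomposition:
Bags: B1 = {a, b, d, e}  B2 = {a, b, e, f}  B3 = {a, c, d, e}
Tree: B1–B2, B1–B3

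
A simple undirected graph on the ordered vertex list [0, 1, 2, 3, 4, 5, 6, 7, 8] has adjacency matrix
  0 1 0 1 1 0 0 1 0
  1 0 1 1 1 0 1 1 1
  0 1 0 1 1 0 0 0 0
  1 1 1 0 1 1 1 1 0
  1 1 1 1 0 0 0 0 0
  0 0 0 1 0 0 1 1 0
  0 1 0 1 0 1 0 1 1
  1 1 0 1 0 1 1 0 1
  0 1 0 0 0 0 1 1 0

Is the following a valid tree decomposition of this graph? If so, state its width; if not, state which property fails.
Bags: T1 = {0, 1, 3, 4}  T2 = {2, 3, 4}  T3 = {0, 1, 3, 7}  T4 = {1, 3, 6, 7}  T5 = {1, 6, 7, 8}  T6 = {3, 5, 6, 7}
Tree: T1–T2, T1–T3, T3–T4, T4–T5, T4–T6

No — edge (1,2) lies in no bag.

A tree decomposition must satisfy three properties: every vertex lies in some bag; for every edge, both endpoints lie together in some bag; and for every vertex, the bags containing it form a connected subtree. Here edge (1,2) lies in no bag, so the decomposition is invalid.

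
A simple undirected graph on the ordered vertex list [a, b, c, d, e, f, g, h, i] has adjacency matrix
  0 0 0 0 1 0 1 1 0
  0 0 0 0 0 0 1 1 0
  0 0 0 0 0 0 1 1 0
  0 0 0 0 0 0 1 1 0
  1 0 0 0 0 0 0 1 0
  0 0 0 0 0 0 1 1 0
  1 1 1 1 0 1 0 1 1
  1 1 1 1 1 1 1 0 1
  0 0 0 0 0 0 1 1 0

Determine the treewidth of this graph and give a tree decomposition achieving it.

The largest bag has 3 vertices, giving width 2; this decomposition certifies tw(G) ≤ 2. Conversely, {d, g, h} is a clique of size 3, and the vertices of any clique must share a bag in every tree decomposition; so some bag has ≥ 3 vertices and tw(G) ≥ 2. The upper and lower bounds meet at 2, so that is the treewidth.

Treewidth 2.
Bags: B1 = {g, h, i}  B2 = {a, g, h}  B3 = {b, g, h}  B4 = {a, e, h}  B5 = {f, g, h}  B6 = {c, g, h}  B7 = {d, g, h}
Tree: B1–B2, B2–B3, B2–B4, B3–B5, B5–B6, B1–B7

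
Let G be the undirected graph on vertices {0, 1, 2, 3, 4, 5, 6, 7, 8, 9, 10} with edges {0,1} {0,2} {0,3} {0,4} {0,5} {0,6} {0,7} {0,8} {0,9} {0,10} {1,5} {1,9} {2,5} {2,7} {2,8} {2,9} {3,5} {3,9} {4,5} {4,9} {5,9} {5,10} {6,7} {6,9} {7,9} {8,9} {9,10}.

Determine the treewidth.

3

A width-3 tree decomposition is:
Bags: B1 = {0, 3, 5, 9}  B2 = {0, 2, 5, 9}  B3 = {0, 5, 9, 10}  B4 = {0, 2, 7, 9}  B5 = {0, 6, 7, 9}  B6 = {0, 2, 8, 9}  B7 = {0, 4, 5, 9}  B8 = {0, 1, 5, 9}
Tree: B1–B2, B2–B3, B2–B4, B4–B5, B2–B6, B2–B7, B2–B8
Every bag has size at most 4, so the width is 4 − 1 = 3 and tw(G) ≤ 3. On the other hand G contains the 4-clique {0, 2, 8, 9}. A clique must lie in a single bag of any decomposition, so no decomposition can have width below 3. The upper and lower bounds meet at 3, so that is the treewidth.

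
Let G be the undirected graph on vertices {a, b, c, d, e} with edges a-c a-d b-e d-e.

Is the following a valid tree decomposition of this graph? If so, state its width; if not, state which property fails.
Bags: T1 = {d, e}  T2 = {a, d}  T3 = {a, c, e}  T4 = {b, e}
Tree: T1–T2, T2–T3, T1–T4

A tree decomposition must satisfy three properties: every vertex lies in some bag; for every edge, both endpoints lie together in some bag; and for every vertex, the bags containing it form a connected subtree. Here bags containing vertex e are not connected in the tree, so the decomposition is invalid.

No — bags containing vertex e are not connected in the tree.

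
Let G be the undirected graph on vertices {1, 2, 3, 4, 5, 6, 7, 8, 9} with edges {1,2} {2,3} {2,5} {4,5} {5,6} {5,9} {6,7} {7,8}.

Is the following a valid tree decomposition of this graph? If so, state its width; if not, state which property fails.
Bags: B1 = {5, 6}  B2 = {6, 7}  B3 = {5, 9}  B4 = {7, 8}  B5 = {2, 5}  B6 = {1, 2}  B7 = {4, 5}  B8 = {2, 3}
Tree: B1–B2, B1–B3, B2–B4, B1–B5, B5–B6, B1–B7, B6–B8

Yes; width 1.

Checking the three conditions: (i) the bags cover all of {1, 2, 3, 4, 5, 6, 7, 8, 9}; (ii) for each edge, some bag contains both endpoints; (iii) the bags containing any fixed vertex form a subtree. All hold, so the decomposition is valid with width 2 − 1 = 1.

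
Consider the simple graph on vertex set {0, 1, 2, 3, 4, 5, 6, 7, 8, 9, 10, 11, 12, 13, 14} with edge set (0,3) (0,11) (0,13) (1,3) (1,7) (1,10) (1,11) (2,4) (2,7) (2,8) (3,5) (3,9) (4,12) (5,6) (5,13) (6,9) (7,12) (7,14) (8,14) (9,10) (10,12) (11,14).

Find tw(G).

A width-3 tree decomposition is:
Bags: B1 = {0, 5, 6, 13}  B2 = {0, 3, 5, 6}  B3 = {0, 3, 6, 9}  B4 = {0, 3, 9, 11}  B5 = {1, 3, 9, 11}  B6 = {1, 9, 10, 11}  B7 = {1, 10, 11, 14}  B8 = {1, 7, 10, 14}  B9 = {7, 10, 12, 14}  B10 = {7, 8, 12, 14}  B11 = {2, 7, 8, 12}  B12 = {2, 4, 8, 12}
Tree: B1–B2, B2–B3, B3–B4, B4–B5, B5–B6, B6–B7, B7–B8, B8–B9, B9–B10, B10–B11, B11–B12
Each bag holds 4 vertices, so the decomposition has width 3, which upper-bounds the treewidth. For the lower bound: the 4 vertex sets {5,6,13}, {0}, {3}, {1,9,10,11} are disjoint, each induces a connected subgraph, and every pair is joined by at least one edge of G. Contracting each set to a single vertex therefore yields K_{4} as a minor, and since treewidth is minor-monotone, tw(G) ≥ tw(K_{4}) = 3. Combining the bounds, tw(G) = 3.

3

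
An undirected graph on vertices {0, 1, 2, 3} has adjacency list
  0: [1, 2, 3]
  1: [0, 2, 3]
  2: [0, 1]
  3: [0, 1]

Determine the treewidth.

2

A width-2 tree decomposition is:
Bags: B1 = {0, 1, 2}  B2 = {0, 1, 3}
Tree: B1–B2
Every bag has size at most 3, so the width is 3 − 1 = 2 and tw(G) ≤ 2. For the lower bound, the 3 vertices {0, 1, 2} are pairwise adjacent, and any tree decomposition puts a clique entirely inside one bag — forcing width ≥ 2. Hence tw(G) = 2 exactly.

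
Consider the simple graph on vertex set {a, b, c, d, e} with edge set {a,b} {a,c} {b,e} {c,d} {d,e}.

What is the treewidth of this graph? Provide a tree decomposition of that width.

Treewidth 2.
Bags: B1 = {a, c, d}  B2 = {a, d, e}  B3 = {a, b, e}
Tree: B1–B2, B2–B3

Each bag holds 3 vertices, so the decomposition has width 2, which upper-bounds the treewidth. The edges a–c–d–e–b–a form a cycle, so G is not a tree and its treewidth is at least 2. Therefore the treewidth is 2.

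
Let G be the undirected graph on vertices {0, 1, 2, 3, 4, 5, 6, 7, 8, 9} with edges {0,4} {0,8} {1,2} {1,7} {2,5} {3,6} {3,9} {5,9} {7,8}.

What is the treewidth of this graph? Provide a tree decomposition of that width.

Treewidth 1.
One such decomposition:
Bags: B1 = {3, 6}  B2 = {3, 9}  B3 = {5, 9}  B4 = {2, 5}  B5 = {1, 2}  B6 = {1, 7}  B7 = {7, 8}  B8 = {0, 8}  B9 = {0, 4}
Tree: B1–B2, B2–B3, B3–B4, B4–B5, B5–B6, B6–B7, B7–B8, B8–B9

Every bag has size at most 2, so the width is 2 − 1 = 1 and tw(G) ≤ 1. Any graph with an edge has treewidth ≥ 1, and G has the edge 6–3. Combining the bounds, tw(G) = 1.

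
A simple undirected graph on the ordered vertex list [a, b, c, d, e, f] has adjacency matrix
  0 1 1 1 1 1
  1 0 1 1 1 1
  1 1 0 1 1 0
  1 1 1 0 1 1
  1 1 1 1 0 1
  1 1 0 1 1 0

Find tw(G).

A width-4 tree decomposition is:
Bags: B1 = {a, b, d, e, f}  B2 = {a, b, c, d, e}
Tree: B1–B2
Each bag holds 5 vertices, so the decomposition has width 4, which upper-bounds the treewidth. Conversely, {a, b, c, d, e} is a clique of size 5, and the vertices of any clique must share a bag in every tree decomposition; so some bag has ≥ 5 vertices and tw(G) ≥ 4. The upper and lower bounds meet at 4, so that is the treewidth.

4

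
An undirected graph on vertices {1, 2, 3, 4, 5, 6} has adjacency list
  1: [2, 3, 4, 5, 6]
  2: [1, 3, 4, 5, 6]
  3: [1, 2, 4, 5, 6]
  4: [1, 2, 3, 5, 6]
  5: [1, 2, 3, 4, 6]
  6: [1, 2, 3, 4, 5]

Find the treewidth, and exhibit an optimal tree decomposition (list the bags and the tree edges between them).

With just one bag of size 6, the width is 6 − 1 = 5, so tw(G) ≤ 5. For the lower bound, the 6 vertices {1, 2, 3, 4, 5, 6} are pairwise adjacent, and any tree decomposition puts a clique entirely inside one bag — forcing width ≥ 5. Combining the bounds, tw(G) = 5.

Treewidth 5.
Bags: B1 = {1, 2, 3, 4, 5, 6}
Tree: (single bag)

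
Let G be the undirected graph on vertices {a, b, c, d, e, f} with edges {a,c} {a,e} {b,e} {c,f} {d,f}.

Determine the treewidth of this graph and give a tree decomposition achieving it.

Each bag holds 2 vertices, so the decomposition has width 1, which upper-bounds the treewidth. Any graph with an edge has treewidth ≥ 1, and G has the edge d–f. Combining the bounds, tw(G) = 1.

Treewidth 1.
One optimal decomposition is:
Bags: B1 = {d, f}  B2 = {c, f}  B3 = {a, c}  B4 = {a, e}  B5 = {b, e}
Tree: B1–B2, B2–B3, B3–B4, B4–B5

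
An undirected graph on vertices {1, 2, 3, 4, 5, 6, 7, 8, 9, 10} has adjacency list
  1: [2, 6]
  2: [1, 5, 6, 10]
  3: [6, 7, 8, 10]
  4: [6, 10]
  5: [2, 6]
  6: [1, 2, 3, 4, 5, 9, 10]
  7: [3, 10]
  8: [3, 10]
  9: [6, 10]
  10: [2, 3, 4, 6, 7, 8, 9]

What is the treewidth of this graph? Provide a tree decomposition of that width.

Treewidth 2.
One such decomposition:
Bags: B1 = {6, 9, 10}  B2 = {4, 6, 10}  B3 = {2, 6, 10}  B4 = {3, 6, 10}  B5 = {3, 8, 10}  B6 = {3, 7, 10}  B7 = {2, 5, 6}  B8 = {1, 2, 6}
Tree: B1–B2, B1–B3, B2–B4, B4–B5, B4–B6, B3–B7, B7–B8

Each bag holds 3 vertices, so the decomposition has width 2, which upper-bounds the treewidth. On the other hand G contains the 3-clique {3, 8, 10}. A clique must lie in a single bag of any decomposition, so no decomposition can have width below 2. Hence tw(G) = 2 exactly.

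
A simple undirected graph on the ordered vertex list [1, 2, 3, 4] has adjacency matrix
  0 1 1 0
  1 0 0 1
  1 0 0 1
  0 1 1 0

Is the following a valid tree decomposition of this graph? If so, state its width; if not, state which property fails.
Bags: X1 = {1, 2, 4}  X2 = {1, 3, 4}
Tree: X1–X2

Yes; width 2.

Every vertex of G appears in some bag (union = {1, 2, 3, 4}); every edge is covered by a bag; and for each vertex v the set of bags containing v is connected in the bag tree. The decomposition is therefore valid. The largest bag has 3 vertices, so the width is 2.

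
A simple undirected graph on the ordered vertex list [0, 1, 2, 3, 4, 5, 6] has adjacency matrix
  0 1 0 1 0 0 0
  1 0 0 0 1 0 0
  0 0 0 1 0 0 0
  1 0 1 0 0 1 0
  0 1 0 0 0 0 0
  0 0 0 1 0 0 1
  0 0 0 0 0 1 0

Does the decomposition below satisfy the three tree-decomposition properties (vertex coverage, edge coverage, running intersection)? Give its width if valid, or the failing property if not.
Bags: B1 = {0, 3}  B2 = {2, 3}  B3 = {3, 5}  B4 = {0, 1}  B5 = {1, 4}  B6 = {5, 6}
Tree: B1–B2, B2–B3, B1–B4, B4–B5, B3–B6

Yes; width 1.

Checking the three conditions: (i) the bags cover all of {0, 1, 2, 3, 4, 5, 6}; (ii) for each edge, some bag contains both endpoints; (iii) the bags containing any fixed vertex form a subtree. All hold, so the decomposition is valid with width 2 − 1 = 1.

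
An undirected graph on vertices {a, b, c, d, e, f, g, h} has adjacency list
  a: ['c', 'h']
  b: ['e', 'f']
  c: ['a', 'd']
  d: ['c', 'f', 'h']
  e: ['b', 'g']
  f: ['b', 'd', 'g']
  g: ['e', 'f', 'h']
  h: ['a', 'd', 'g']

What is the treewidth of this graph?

A width-2 tree decomposition is:
Bags: B1 = {a, c, d}  B2 = {a, d, h}  B3 = {d, f, h}  B4 = {f, g, h}  B5 = {b, f, g}  B6 = {b, e, g}
Tree: B1–B2, B2–B3, B3–B4, B4–B5, B5–B6
The largest bag has 3 vertices, giving width 2; this decomposition certifies tw(G) ≤ 2. The edges c–a–h–d–c form a cycle, so G is not a tree and its treewidth is at least 2. Therefore the treewidth is 2.

2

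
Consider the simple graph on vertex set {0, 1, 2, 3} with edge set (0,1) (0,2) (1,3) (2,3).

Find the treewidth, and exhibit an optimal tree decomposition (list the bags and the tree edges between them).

Treewidth 2.
One such decomposition:
Bags: B1 = {0, 2, 3}  B2 = {0, 1, 3}
Tree: B1–B2

Every bag has size at most 3, so the width is 3 − 1 = 2 and tw(G) ≤ 2. For the lower bound, G contains the cycle 0–2–3–1–0, so G is not a forest; only forests have treewidth ≤ 1, hence tw(G) ≥ 2. The upper and lower bounds meet at 2, so that is the treewidth.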